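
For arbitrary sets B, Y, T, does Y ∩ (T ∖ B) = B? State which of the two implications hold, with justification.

Forward inclusion. This inclusion fails. Take B = ∅, Y = {1}, T = {1}; then 1 ∈ Y ∩ (T ∖ B) but 1 ∉ B.

Reverse inclusion. This inclusion fails. Take B = {1}, Y = ∅, T = ∅; then 1 ∈ B but 1 ∉ Y ∩ (T ∖ B).

Neither inclusion holds.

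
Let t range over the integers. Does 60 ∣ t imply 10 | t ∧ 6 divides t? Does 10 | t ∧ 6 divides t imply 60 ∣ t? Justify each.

(⟹) If 60 ∣ t, write t = 60q. Since 60 = 6·10, t = 10·(6q), so 10 ∣ t; and since 60 = 10·6, t = 6·(10q), so 6 ∣ t.

(⟸) This fails: take t = 30. Both 10 ∣ 30 and 6 ∣ 30, yet 30 is not a multiple of 60 (since 30 = 0·60 + 30), so 60 ∤ 30.

(⇒) holds; (⇐) fails.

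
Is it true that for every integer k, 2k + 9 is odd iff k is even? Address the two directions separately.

Only the converse holds.

[⇐] Suppose k is even. Since 2 is even, 2k is even for every k, so 2k + 9 has the same parity as 9, which is odd. Hence 2k + 9 is odd.

[⇒] This fails: take k = 5. Then 2k + 9 = 19, which is odd, yet k = 5 is odd, not even.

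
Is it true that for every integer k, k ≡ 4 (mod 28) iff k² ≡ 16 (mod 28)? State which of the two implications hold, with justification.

(⟸) This fails: take k = 10. Then 10² = 100 ≡ 16 (mod 28), yet 10 ≡ 10 (mod 28), not 4.

(⟹) Suppose k ≡ 4 (mod 28). Write k = 28j + 4. Then (28j + 4)² = 784j² + 224j + 16 = 28(28j² + 8j) + 16, so k² ≡ 16 (mod 28).

Only the forward direction holds.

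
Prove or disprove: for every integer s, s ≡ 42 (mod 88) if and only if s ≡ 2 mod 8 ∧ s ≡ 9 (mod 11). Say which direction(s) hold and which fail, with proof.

The biconditional holds.

[⇒] Suppose s ≡ 42 (mod 88); write s = 88j + 42. Since 8 ∣ 88, reducing mod 8 gives s ≡ 42 ≡ 2 (mod 8); since 11 ∣ 88, reducing mod 11 gives s ≡ 42 ≡ 9 (mod 11).

[⇐] Conversely, if s ≡ 2 (mod 8) and s ≡ 9 (mod 11), then by the Chinese remainder theorem s ≡ 42 (mod 88). This is exactly s ≡ 42 (mod 88).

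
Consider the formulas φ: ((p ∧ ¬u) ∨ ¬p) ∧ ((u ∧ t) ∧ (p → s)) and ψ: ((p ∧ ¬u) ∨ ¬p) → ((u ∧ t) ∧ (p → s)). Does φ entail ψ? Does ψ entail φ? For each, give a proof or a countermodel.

Forward direction. Assume the antecedent. If p is true, the antecedent cannot hold. If p is false, the antecedent forces (p = F, t = T, s = F, u = T) or (p = F, t = T, s = T, u = T), and the consequent holds there. Either way the consequent holds.

Converse. This fails. Under p = T, t = F, s = F, u = T, the left side is false but the right side is true.

The forward direction holds; the converse fails.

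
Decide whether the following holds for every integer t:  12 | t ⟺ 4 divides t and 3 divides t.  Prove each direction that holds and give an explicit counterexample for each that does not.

The biconditional holds.

Forward direction. If 12 ∣ t, write t = 12q. Since 12 = 3·4, t = 4·(3q), so 4 ∣ t; and since 12 = 4·3, t = 3·(4q), so 3 ∣ t.

Converse. Suppose 4 ∣ t and 3 ∣ t. Any common multiple of 4 and 3 is a multiple of their lcm; here gcd(4, 3) = 1, so lcm(4, 3) = 4·3 = 12, so 12 ∣ t.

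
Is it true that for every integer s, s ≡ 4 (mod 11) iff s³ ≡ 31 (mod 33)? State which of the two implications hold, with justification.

Not equivalent: only (⇐) holds.

[⇒] This fails: take s = 15. Then 15 ≡ 4 (mod 11), but 15³ = 3375 ≡ 9 (mod 33), not 31.

[⇐] Conversely, the residues r modulo 33 with r³ ≡ 31 (mod 33) are exactly {4}, and each is ≡ 4 (mod 11).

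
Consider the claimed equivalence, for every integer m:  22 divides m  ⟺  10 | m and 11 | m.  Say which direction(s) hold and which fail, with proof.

Only the reverse direction holds.

(→) This fails: take m = 22. Certainly 22 ∣ 22, but 10 ∤ 22.

(←) Suppose 10 ∣ m and 11 ∣ m. Any common multiple of 10 and 11 is a multiple of their lcm; here gcd(10, 11) = 1, so lcm(10, 11) = 10·11 = 110, so 110 ∣ m. Since 22 ∣ 110, it follows that 22 ∣ m.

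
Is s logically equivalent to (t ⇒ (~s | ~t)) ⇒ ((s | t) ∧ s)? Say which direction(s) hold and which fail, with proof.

The biconditional holds.

(→) Assume the antecedent. If s is true, the consequent reduces to true regardless of the other variables. If s is false, the antecedent cannot hold. Either way the consequent holds.

(←) Assume the antecedent. If s is true, s reduces to true regardless of the other variables. If s is false, the antecedent cannot hold. Either way s holds.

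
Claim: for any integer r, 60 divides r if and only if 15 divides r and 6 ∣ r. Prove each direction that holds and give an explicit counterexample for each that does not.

(⟸) This fails: take r = 30. Both 15 ∣ 30 and 6 ∣ 30, yet 30 is not a multiple of 60 (since 30 = 0·60 + 30), so 60 ∤ 30.

(⟹) If 60 ∣ r, write r = 60q. Since 60 = 4·15, r = 15·(4q), so 15 ∣ r; and since 60 = 10·6, r = 6·(10q), so 6 ∣ r.

Not equivalent: only (⇒) holds.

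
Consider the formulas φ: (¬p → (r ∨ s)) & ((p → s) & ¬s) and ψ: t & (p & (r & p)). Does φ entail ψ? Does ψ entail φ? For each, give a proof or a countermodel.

Both directions fail.

[⇒] This fails. Under s = F, t = F, p = F, r = T, the left side is true but the right side is false.

[⇐] This fails. Under s = F, t = T, p = T, r = T, the left side is false but the right side is true.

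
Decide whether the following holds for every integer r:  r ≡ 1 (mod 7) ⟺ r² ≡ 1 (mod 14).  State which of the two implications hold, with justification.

Both directions fail.

(⟹) This fails: take r = 8. Then 8 ≡ 1 (mod 7), but 8² = 64 ≡ 8 (mod 14), not 1.

(⟸) This fails: take r = 13. Then 13² = 169 ≡ 1 (mod 14), yet 13 ≡ 6 (mod 7), not 1.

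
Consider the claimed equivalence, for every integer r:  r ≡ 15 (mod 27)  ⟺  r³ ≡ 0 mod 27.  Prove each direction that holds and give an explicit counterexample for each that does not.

(⇐) This fails: take r = 0. Then 0³ = 0 ≡ 0 (mod 27), yet 0 ≡ 0 (mod 27), not 15.

(⇒) Suppose r ≡ 15 (mod 27). Write r = 27j + 15. Then (27j + 15)³ = 19683j³ + 32805j² + 18225j + 3375 = 27(729j³ + 1215j² + 675j + 125) + 0, so r³ ≡ 0 (mod 27).

Not equivalent: only (⇒) holds.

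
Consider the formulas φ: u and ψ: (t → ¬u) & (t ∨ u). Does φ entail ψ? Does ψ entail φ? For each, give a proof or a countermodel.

Neither implication holds.

Forward direction. This fails. Under u = T, t = T, the left side is true but the right side is false.

Converse. This fails. Under u = F, t = T, the left side is false but the right side is true.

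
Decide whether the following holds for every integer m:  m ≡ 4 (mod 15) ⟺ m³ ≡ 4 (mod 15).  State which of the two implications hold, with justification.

(⇒) Suppose m ≡ 4 (mod 15). Write m = 15j + 4. Then (15j + 4)³ = 3375j³ + 2700j² + 720j + 64 = 15(225j³ + 180j² + 48j + 4) + 4, so m³ ≡ 4 (mod 15).

(⇐) Conversely, suppose m³ ≡ 4 (mod 15). The only residue r in {0, …, 14} with r³ ≡ 4 (mod 15) is r = 4, so m ≡ 4 (mod 15).

The biconditional holds.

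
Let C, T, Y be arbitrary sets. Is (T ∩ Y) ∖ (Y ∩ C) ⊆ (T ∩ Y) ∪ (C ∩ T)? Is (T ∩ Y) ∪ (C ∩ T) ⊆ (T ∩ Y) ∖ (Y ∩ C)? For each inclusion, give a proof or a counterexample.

The sets are not equal: only the forward inclusion holds.

(⟹) Let x ∈ (T ∩ Y) ∖ (Y ∩ C). Then x ∈ T ∩ Y and x ∉ C, from which x ∈ (T ∩ Y) ∪ (C ∩ T).

(⟸) This inclusion fails. Take C = {1}, T = {1}, Y = ∅; then 1 ∈ (T ∩ Y) ∪ (C ∩ T) but 1 ∉ (T ∩ Y) ∖ (Y ∩ C).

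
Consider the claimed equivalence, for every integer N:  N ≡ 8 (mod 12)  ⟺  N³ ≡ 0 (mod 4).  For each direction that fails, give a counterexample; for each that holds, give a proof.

The forward direction holds; the converse fails.

[⇒] Suppose N ≡ 8 (mod 12). Then N³ ≡ 8³ = 512 (mod 12), and since 4 ∣ 12, also N³ ≡ 0 (mod 4).

[⇐] This fails: take N = 0. Then 0³ = 0 ≡ 0 (mod 4), yet 0 ≡ 0 (mod 12), not 8.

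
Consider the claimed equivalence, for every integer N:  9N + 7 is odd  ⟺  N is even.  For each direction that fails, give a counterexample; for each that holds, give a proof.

Forward direction. Suppose 9N + 7 is odd. Since 9 is odd, 9N and N have the same parity, so 9N + 7 ≡ N + 7 (mod 2). As 7 is odd, 9N + 7 is odd exactly when N is even. Thus N is even.

Converse. Suppose N is even; write N = 2j. Then 9N + 7 = 9·(2j) + 7 = 2·9j + 7, which is odd.

Equivalent; both directions hold.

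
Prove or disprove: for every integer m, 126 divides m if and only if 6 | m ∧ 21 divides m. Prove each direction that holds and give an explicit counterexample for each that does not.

Only the forward implication holds.

(⇒) If 126 ∣ m, write m = 126q. Since 126 = 21·6, m = 6·(21q), so 6 ∣ m; and since 126 = 6·21, m = 21·(6q), so 21 ∣ m.

(⇐) This fails: take m = 42. Both 6 ∣ 42 and 21 ∣ 42, yet 42 is not a multiple of 126 (since 42 = 0·126 + 42), so 126 ∤ 42.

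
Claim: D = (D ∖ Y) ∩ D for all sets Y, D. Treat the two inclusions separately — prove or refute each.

(⊆) fails; (⊇) holds.

Forward inclusion. This inclusion fails. Take Y = {1}, D = {1}; then 1 ∈ D but 1 ∉ (D ∖ Y) ∩ D.

Reverse inclusion. Let x ∈ (D ∖ Y) ∩ D. Then x ∈ D and x ∉ Y, from which x ∈ D.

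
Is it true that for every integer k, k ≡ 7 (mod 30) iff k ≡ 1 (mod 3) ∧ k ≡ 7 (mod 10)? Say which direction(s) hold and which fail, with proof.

Both implications hold.

(⟹) Suppose k ≡ 7 (mod 30); write k = 30j + 7. Since 3 ∣ 30, reducing mod 3 gives k ≡ 7 ≡ 1 (mod 3); since 10 ∣ 30, reducing mod 10 gives k ≡ 7 (mod 10).

(⟸) Conversely, if k ≡ 1 (mod 3) and k ≡ 7 (mod 10), then by the Chinese remainder theorem k ≡ 7 (mod 30). This is exactly k ≡ 7 (mod 30).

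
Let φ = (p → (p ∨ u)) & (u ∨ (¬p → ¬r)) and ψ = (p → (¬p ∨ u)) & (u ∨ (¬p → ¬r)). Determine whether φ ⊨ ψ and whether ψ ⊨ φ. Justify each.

The forward direction fails; the converse holds.

(→) This fails. Under u = F, r = F, p = T, the left side is true but the right side is false.

(←) Assume the antecedent. If u is true, the consequent reduces to true regardless of the other variables. If u is false, the antecedent forces (u = F, r = F, p = F), and the consequent holds there. Either way the consequent holds.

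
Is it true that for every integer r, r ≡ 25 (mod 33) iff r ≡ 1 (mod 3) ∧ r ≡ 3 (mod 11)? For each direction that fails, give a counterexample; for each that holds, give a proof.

Equivalent; both directions hold.

(⟸) If r ≡ 1 (mod 3) and r ≡ 3 (mod 11), then by the Chinese remainder theorem r ≡ 25 (mod 33). This is exactly r ≡ 25 (mod 33).

(⟹) Suppose r ≡ 25 (mod 33); write r = 33j + 25. Since 3 ∣ 33, reducing mod 3 gives r ≡ 25 ≡ 1 (mod 3); since 11 ∣ 33, reducing mod 11 gives r ≡ 25 ≡ 3 (mod 11).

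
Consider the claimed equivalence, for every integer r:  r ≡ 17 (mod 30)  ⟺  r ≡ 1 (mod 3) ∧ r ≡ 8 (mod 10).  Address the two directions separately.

Forward direction. This fails: r = 17 gives 17 ≡ 17 (mod 30) but 17 ≡ 2 (mod 3), so the conjunction on the right does not hold.

Converse. This fails: r = 28 satisfies both congruences on the right (28 ≡ 1 mod 3 and 28 ≡ 8 mod 10) yet 28 ≡ 28 (mod 30), not 17.

Neither direction holds.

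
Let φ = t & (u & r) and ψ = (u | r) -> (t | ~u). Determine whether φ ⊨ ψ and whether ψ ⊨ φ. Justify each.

The forward direction holds; the converse fails.

Forward direction. Assume the antecedent. If u is true, the antecedent forces (u = T, t = T, r = T), and (u | r) -> (t | ~u) holds there. If u is false, the antecedent cannot hold. Either way (u | r) -> (t | ~u) holds.

Converse. This fails. Under u = F, t = F, r = F, the left side is false but the right side is true.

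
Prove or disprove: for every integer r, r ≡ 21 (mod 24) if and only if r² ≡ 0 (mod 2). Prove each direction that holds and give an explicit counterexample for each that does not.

(→) This fails: take r = 21. Then 21 ≡ 21 (mod 24), but 21² = 441 ≡ 1 (mod 2), not 0.

(←) This fails: take r = 0. Then 0² = 0 ≡ 0 (mod 2), yet 0 ≡ 0 (mod 24), not 21.

Neither direction holds.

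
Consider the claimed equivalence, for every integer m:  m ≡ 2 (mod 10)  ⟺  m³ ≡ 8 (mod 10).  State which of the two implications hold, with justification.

Forward direction. Suppose m ≡ 2 (mod 10). Write m = 10j + 2. Then (10j + 2)³ = 1000j³ + 600j² + 120j + 8 = 10(100j³ + 60j² + 12j) + 8, so m³ ≡ 8 (mod 10).

Converse. Suppose m³ ≡ 8 (mod 10). The only residue r in {0, …, 9} with r³ ≡ 8 (mod 10) is r = 2, so m ≡ 2 (mod 10).

Both directions hold; the statement is true.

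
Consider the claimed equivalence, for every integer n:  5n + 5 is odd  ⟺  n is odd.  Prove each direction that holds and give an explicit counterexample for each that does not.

(⟹) This fails: n = 0 gives 5n + 5 = 5, which is odd, but 0 is even, not odd.

(⟸) This also fails: n = 1 is odd, but 5n + 5 = 10 is even, not odd.

Both directions fail.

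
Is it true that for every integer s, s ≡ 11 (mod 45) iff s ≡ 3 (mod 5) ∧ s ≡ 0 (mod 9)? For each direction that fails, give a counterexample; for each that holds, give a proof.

(⇒) fails and (⇐) fails.

Forward direction. This fails: s = 11 gives 11 ≡ 11 (mod 45) but 11 ≡ 1 (mod 5), so the conjunction on the right does not hold.

Converse. This fails: s = 18 satisfies both congruences on the right (18 ≡ 3 mod 5 and 18 ≡ 0 mod 9) yet 18 ≡ 18 (mod 45), not 11.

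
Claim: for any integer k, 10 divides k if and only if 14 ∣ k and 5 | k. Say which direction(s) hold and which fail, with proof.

(⇒) fails; (⇐) holds.

Forward direction. This fails: take k = 10. Certainly 10 ∣ 10, but 14 ∤ 10.

Converse. Suppose 14 ∣ k and 5 ∣ k. Any common multiple of 14 and 5 is a multiple of their lcm; here gcd(14, 5) = 1, so lcm(14, 5) = 14·5 = 70, so 70 ∣ k. Since 10 ∣ 70, it follows that 10 ∣ k.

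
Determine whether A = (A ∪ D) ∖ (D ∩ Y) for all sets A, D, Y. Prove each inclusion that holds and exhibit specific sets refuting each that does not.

Both inclusions fail.

(⊆) This inclusion fails. Take A = {1}, D = {1}, Y = {1}; then 1 ∈ A but 1 ∉ (A ∪ D) ∖ (D ∩ Y).

(⊇) This inclusion fails. Take A = ∅, D = {1}, Y = ∅; then 1 ∈ (A ∪ D) ∖ (D ∩ Y) but 1 ∉ A.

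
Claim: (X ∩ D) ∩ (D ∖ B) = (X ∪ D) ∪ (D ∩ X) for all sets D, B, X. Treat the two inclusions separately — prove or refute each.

(⟹) Let x ∈ (X ∩ D) ∩ (D ∖ B). Then x ∈ D ∩ X and x ∉ B, from which x ∈ (X ∪ D) ∪ (D ∩ X).

(⟸) This inclusion fails. Take D = {1}, B = ∅, X = ∅; then 1 ∈ (X ∪ D) ∪ (D ∩ X) but 1 ∉ (X ∩ D) ∩ (D ∖ B).

The sets are not equal: only the forward inclusion holds.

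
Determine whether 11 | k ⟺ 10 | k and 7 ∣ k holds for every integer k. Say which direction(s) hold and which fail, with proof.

Both directions fail.

(→) This fails: take k = 11. Certainly 11 ∣ 11, but 10 ∤ 11.

(←) This fails: take k = 70. Both 10 ∣ 70 and 7 ∣ 70, yet 70 is not a multiple of 11 (since 70 = 6·11 + 4), so 11 ∤ 70.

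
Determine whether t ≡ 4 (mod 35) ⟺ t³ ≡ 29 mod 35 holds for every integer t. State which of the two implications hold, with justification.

Only the forward direction holds.

[⇒] Suppose t ≡ 4 (mod 35). Write t = 35j + 4. Then (35j + 4)³ = 42875j³ + 14700j² + 1680j + 64 = 35(1225j³ + 420j² + 48j + 1) + 29, so t³ ≡ 29 (mod 35).

[⇐] This fails: take t = 9. Then 9³ = 729 ≡ 29 (mod 35), yet 9 ≡ 9 (mod 35), not 4.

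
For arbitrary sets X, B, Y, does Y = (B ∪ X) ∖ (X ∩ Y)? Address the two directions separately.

(⊆) This inclusion fails. Take X = ∅, B = ∅, Y = {1}; then 1 ∈ Y but 1 ∉ (B ∪ X) ∖ (X ∩ Y).

(⊇) This inclusion fails. Take X = {1}, B = ∅, Y = ∅; then 1 ∈ (B ∪ X) ∖ (X ∩ Y) but 1 ∉ Y.

(⊆) fails and (⊇) fails.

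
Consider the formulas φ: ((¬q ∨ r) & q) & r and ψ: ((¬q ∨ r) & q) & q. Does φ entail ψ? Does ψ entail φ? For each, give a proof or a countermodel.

(⟹) Assume the antecedent. If q is true, the antecedent forces (q = T, r = T), and ((¬q ∨ r) & q) & q holds there. If q is false, the antecedent cannot hold. Either way ((¬q ∨ r) & q) & q holds.

(⟸) Assume the antecedent. If q is true, the antecedent forces (q = T, r = T), and ((¬q ∨ r) & q) & r holds there. If q is false, the antecedent cannot hold. Either way ((¬q ∨ r) & q) & r holds.

Equivalent; both directions hold.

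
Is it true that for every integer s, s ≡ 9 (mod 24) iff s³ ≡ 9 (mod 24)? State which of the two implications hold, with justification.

Both implications hold.

(←) Suppose s³ ≡ 9 (mod 24). The only residue r in {0, …, 23} with r³ ≡ 9 (mod 24) is r = 9, so s ≡ 9 (mod 24).

(→) Suppose s ≡ 9 (mod 24). Write s = 24j + 9. Then (24j + 9)³ = 13824j³ + 15552j² + 5832j + 729 = 24(576j³ + 648j² + 243j + 30) + 9, so s³ ≡ 9 (mod 24).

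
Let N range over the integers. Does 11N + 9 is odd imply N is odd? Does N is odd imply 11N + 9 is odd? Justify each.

(→) This fails: N = 0 gives 11N + 9 = 9, which is odd, but 0 is even, not odd.

(←) This also fails: N = 1 is odd, but 11N + 9 = 20 is even, not odd.

Both directions fail.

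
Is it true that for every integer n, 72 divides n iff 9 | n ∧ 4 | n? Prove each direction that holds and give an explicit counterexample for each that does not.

(→) If 72 ∣ n, write n = 72q. Since 72 = 8·9, n = 9·(8q), so 9 ∣ n; and since 72 = 18·4, n = 4·(18q), so 4 ∣ n.

(←) This fails: take n = 36. Both 9 ∣ 36 and 4 ∣ 36, yet 36 is not a multiple of 72 (since 36 = 0·72 + 36), so 72 ∤ 36.

Only the forward direction holds.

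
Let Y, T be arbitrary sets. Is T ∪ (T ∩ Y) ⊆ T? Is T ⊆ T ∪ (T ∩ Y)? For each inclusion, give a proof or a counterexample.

Reverse inclusion. Let x ∈ T. Then either x ∈ T and x ∉ Y; or x ∈ Y ∩ T. In each case x ∈ T ∪ (T ∩ Y), so T ⊆ T ∪ (T ∩ Y).

Forward inclusion. Let x ∈ T ∪ (T ∩ Y). Then either x ∈ T and x ∉ Y; or x ∈ Y ∩ T. In each case x ∈ T, so T ∪ (T ∩ Y) ⊆ T.

The two sets are equal.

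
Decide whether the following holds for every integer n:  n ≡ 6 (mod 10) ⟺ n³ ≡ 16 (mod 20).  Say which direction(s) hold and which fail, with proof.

Both implications hold.

[⇒] Suppose n ≡ 6 (mod 10). Working modulo 20, n ∈ {6, 16}; for each such r, r³ ≡ 16 (mod 20).

[⇐] Conversely, the residues r modulo 20 with r³ ≡ 16 (mod 20) are exactly {6, 16}, and each is ≡ 6 (mod 10).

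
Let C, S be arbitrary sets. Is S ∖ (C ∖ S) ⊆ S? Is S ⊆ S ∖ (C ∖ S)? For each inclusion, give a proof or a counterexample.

Both inclusions hold.

(⟹) Let x ∈ S ∖ (C ∖ S). Then either x ∈ S and x ∉ C; or x ∈ C ∩ S. In each case x ∈ S, so S ∖ (C ∖ S) ⊆ S.

(⟸) Let x ∈ S. Then either x ∈ S and x ∉ C; or x ∈ C ∩ S. In each case x ∈ S ∖ (C ∖ S), so S ⊆ S ∖ (C ∖ S).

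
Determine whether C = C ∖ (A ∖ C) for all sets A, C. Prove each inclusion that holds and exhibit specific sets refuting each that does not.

The two sets are equal.

(⊇) Let x ∈ C ∖ (A ∖ C). Then either x ∈ C and x ∉ A; or x ∈ A ∩ C. In each case x ∈ C, so C ∖ (A ∖ C) ⊆ C.

(⊆) Let x ∈ C. Then either x ∈ C and x ∉ A; or x ∈ A ∩ C. In each case x ∈ C ∖ (A ∖ C), so C ⊆ C ∖ (A ∖ C).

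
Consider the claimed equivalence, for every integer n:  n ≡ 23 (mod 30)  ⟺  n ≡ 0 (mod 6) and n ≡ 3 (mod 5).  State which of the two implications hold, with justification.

Forward direction. This fails: n = 23 gives 23 ≡ 23 (mod 30) but 23 ≡ 5 (mod 6), so the conjunction on the right does not hold.

Converse. This fails: n = 18 satisfies both congruences on the right (18 ≡ 0 mod 6 and 18 ≡ 3 mod 5) yet 18 ≡ 18 (mod 30), not 23.

Neither direction holds.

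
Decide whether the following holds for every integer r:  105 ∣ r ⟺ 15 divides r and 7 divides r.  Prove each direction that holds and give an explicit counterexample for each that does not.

Converse. Suppose 15 ∣ r and 7 ∣ r. Any common multiple of 15 and 7 is a multiple of their lcm; here gcd(15, 7) = 1, so lcm(15, 7) = 15·7 = 105, so 105 ∣ r.

Forward direction. If 105 ∣ r, write r = 105q. Since 105 = 7·15, r = 15·(7q), so 15 ∣ r; and since 105 = 15·7, r = 7·(15q), so 7 ∣ r.

Both directions hold.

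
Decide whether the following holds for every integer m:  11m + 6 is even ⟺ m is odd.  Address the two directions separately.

(⇒) This fails: m = 4 gives 11m + 6 = 50, which is even, but 4 is even, not odd.

(⇐) This also fails: m = 5 is odd, but 11m + 6 = 61 is odd, not even.

Neither direction holds.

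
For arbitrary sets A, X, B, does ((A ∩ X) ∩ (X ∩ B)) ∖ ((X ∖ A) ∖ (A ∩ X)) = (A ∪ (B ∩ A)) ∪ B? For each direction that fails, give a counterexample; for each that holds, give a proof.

Reverse inclusion. This inclusion fails. Take A = {1}, X = ∅, B = ∅; then 1 ∈ (A ∪ (B ∩ A)) ∪ B but 1 ∉ ((A ∩ X) ∩ (X ∩ B)) ∖ ((X ∖ A) ∖ (A ∩ X)).

Forward inclusion. Let x ∈ ((A ∩ X) ∩ (X ∩ B)) ∖ ((X ∖ A) ∖ (A ∩ X)). Then x ∈ A ∩ X ∩ B, from which x ∈ (A ∪ (B ∩ A)) ∪ B.

The sets are not equal: only the forward inclusion holds.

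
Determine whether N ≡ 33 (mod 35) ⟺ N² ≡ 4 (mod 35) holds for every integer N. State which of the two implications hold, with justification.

(⇒) holds; (⇐) fails.

(⟹) Suppose N ≡ 33 (mod 35). Write N = 35j + 33. Then (35j + 33)² = 1225j² + 2310j + 1089 = 35(35j² + 66j + 31) + 4, so N² ≡ 4 (mod 35).

(⟸) This fails: take N = 2. Then 2² = 4 ≡ 4 (mod 35), yet 2 ≡ 2 (mod 35), not 33.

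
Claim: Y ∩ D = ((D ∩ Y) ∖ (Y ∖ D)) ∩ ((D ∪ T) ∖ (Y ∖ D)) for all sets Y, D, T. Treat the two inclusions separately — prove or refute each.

Both inclusions hold; the sets are equal.

(⊆) Let x ∈ Y ∩ D. Then either x ∈ Y ∩ D and x ∉ T; or x ∈ Y ∩ D ∩ T. In each case x ∈ ((D ∩ Y) ∖ (Y ∖ D)) ∩ ((D ∪ T) ∖ (Y ∖ D)), so Y ∩ D ⊆ ((D ∩ Y) ∖ (Y ∖ D)) ∩ ((D ∪ T) ∖ (Y ∖ D)).

(⊇) Let x ∈ ((D ∩ Y) ∖ (Y ∖ D)) ∩ ((D ∪ T) ∖ (Y ∖ D)). Then either x ∈ Y ∩ D and x ∉ T; or x ∈ Y ∩ D ∩ T. In each case x ∈ Y ∩ D, so ((D ∩ Y) ∖ (Y ∖ D)) ∩ ((D ∪ T) ∖ (Y ∖ D)) ⊆ Y ∩ D.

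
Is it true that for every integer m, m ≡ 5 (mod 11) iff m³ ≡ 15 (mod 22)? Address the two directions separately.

Only the converse holds.

[⇒] This fails: take m = 16. Then 16 ≡ 5 (mod 11), but 16³ = 4096 ≡ 4 (mod 22), not 15.

[⇐] Conversely, the residues r modulo 22 with r³ ≡ 15 (mod 22) are exactly {5}, and each is ≡ 5 (mod 11).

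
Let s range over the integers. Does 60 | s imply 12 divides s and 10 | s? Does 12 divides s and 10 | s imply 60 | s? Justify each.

Converse. Suppose 12 ∣ s and 10 ∣ s. Any common multiple of 12 and 10 is a multiple of their lcm; here lcm(12, 10) = 12·10/gcd(12, 10) = 120/2 = 60, so 60 ∣ s.

Forward direction. If 60 ∣ s, write s = 60q. Since 60 = 5·12, s = 12·(5q), so 12 ∣ s; and since 60 = 6·10, s = 10·(6q), so 10 ∣ s.

Both directions hold.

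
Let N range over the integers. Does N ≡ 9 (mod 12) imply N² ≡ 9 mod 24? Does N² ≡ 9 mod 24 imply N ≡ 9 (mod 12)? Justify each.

[⇒] Suppose N ≡ 9 (mod 12). Working modulo 24, N ∈ {9, 21}; for each such r, r² ≡ 9 (mod 24).

[⇐] This fails: take N = 3. Then 3² = 9 ≡ 9 (mod 24), yet 3 ≡ 3 (mod 12), not 9.

Not equivalent: only (⇒) holds.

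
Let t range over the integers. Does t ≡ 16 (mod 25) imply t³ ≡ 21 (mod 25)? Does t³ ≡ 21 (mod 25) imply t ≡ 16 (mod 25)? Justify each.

(⟸) Suppose t³ ≡ 21 (mod 25). The only residue r in {0, …, 24} with r³ ≡ 21 (mod 25) is r = 16, so t ≡ 16 (mod 25).

(⟹) Suppose t ≡ 16 (mod 25). Write t = 25j + 16. Then (25j + 16)³ = 15625j³ + 30000j² + 19200j + 4096 = 25(625j³ + 1200j² + 768j + 163) + 21, so t³ ≡ 21 (mod 25).

The biconditional holds.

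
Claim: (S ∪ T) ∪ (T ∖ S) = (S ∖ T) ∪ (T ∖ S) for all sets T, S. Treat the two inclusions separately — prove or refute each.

Only the reverse inclusion holds.

(⟹) This inclusion fails. Take T = {1}, S = {1}; then 1 ∈ (S ∪ T) ∪ (T ∖ S) but 1 ∉ (S ∖ T) ∪ (T ∖ S).

(⟸) Let x ∈ (S ∖ T) ∪ (T ∖ S). Then either x ∈ T and x ∉ S; or x ∈ S and x ∉ T. In each case x ∈ (S ∪ T) ∪ (T ∖ S), so (S ∖ T) ∪ (T ∖ S) ⊆ (S ∪ T) ∪ (T ∖ S).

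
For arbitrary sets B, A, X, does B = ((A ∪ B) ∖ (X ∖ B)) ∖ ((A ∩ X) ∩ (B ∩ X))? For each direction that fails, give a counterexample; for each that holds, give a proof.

Forward inclusion. This inclusion fails. Take B = {1}, A = {1}, X = {1}; then 1 ∈ B but 1 ∉ ((A ∪ B) ∖ (X ∖ B)) ∖ ((A ∩ X) ∩ (B ∩ X)).

Reverse inclusion. This inclusion fails. Take B = ∅, A = {1}, X = ∅; then 1 ∈ ((A ∪ B) ∖ (X ∖ B)) ∖ ((A ∩ X) ∩ (B ∩ X)) but 1 ∉ B.

(⊆) fails and (⊇) fails.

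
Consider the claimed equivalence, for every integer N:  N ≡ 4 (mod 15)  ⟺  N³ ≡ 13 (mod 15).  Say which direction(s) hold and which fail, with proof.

(⟹) This fails: take N = 4. Then 4 ≡ 4 (mod 15), but 4³ = 64 ≡ 4 (mod 15), not 13.

(⟸) This fails: take N = 7. Then 7³ = 343 ≡ 13 (mod 15), yet 7 ≡ 7 (mod 15), not 4.

Neither direction holds.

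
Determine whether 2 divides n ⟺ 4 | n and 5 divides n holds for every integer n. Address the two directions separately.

Forward direction. This fails: take n = 2. Certainly 2 ∣ 2, but 4 ∤ 2.

Converse. Suppose 4 ∣ n and 5 ∣ n. Any common multiple of 4 and 5 is a multiple of their lcm; here gcd(4, 5) = 1, so lcm(4, 5) = 4·5 = 20, so 20 ∣ n. Since 2 ∣ 20, it follows that 2 ∣ n.

Only the converse holds.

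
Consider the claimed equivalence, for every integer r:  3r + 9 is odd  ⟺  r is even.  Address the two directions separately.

Both implications hold.

(→) Suppose 3r + 9 is odd. Since 3 is odd, 3r and r have the same parity, so 3r + 9 ≡ r + 9 (mod 2). As 9 is odd, 3r + 9 is odd exactly when r is even. Thus r is even.

(←) Conversely, suppose r is even; write r = 2j. Then 3r + 9 = 3·(2j) + 9 = 2·3j + 9, which is odd.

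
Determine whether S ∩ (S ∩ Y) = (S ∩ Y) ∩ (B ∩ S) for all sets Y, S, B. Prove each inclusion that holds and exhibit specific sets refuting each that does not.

Only the reverse inclusion holds.

(⊆) This inclusion fails. Take Y = {1}, S = {1}, B = ∅; then 1 ∈ S ∩ (S ∩ Y) but 1 ∉ (S ∩ Y) ∩ (B ∩ S).

(⊇) Let x ∈ (S ∩ Y) ∩ (B ∩ S). Then x ∈ Y ∩ S ∩ B, from which x ∈ S ∩ (S ∩ Y).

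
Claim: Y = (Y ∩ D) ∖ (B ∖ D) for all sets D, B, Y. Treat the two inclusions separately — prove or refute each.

(⟹) This inclusion fails. Take D = ∅, B = ∅, Y = {1}; then 1 ∈ Y but 1 ∉ (Y ∩ D) ∖ (B ∖ D).

(⟸) Let x ∈ (Y ∩ D) ∖ (B ∖ D). Then either x ∈ D ∩ Y and x ∉ B; or x ∈ D ∩ B ∩ Y. In each case x ∈ Y, so (Y ∩ D) ∖ (B ∖ D) ⊆ Y.

(⊆) fails; (⊇) holds.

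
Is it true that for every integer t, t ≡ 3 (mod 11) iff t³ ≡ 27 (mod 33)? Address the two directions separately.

(←) The residues r modulo 33 with r³ ≡ 27 (mod 33) are exactly {3}, and each is ≡ 3 (mod 11).

(→) This fails: take t = 14. Then 14 ≡ 3 (mod 11), but 14³ = 2744 ≡ 5 (mod 33), not 27.

Only the reverse direction holds.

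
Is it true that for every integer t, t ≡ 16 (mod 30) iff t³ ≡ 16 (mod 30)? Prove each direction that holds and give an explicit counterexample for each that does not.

(⇒) Suppose t ≡ 16 (mod 30). Write t = 30j + 16. Then (30j + 16)³ = 27000j³ + 43200j² + 23040j + 4096 = 30(900j³ + 1440j² + 768j + 136) + 16, so t³ ≡ 16 (mod 30).

(⇐) Conversely, suppose t³ ≡ 16 (mod 30). The only residue r in {0, …, 29} with r³ ≡ 16 (mod 30) is r = 16, so t ≡ 16 (mod 30).

The biconditional holds.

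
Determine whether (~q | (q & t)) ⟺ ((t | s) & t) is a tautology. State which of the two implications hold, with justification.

(⟹) This fails. Under t = F, s = F, q = F, the left side is true but the right side is false.

(⟸) Assume the antecedent. If t is true, ~q | (q & t) reduces to true regardless of the other variables. If t is false, the antecedent cannot hold. Either way ~q | (q & t) holds.

Not equivalent: only (⇐) holds.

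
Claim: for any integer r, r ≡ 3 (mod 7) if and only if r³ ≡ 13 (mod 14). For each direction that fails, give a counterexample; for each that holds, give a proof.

[⇒] This fails: take r = 10. Then 10 ≡ 3 (mod 7), but 10³ = 1000 ≡ 6 (mod 14), not 13.

[⇐] This fails: take r = 5. Then 5³ = 125 ≡ 13 (mod 14), yet 5 ≡ 5 (mod 7), not 3.

Neither direction holds.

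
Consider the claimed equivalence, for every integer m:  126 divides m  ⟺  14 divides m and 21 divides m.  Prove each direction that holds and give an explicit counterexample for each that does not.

(⟹) If 126 ∣ m, write m = 126q. Since 126 = 9·14, m = 14·(9q), so 14 ∣ m; and since 126 = 6·21, m = 21·(6q), so 21 ∣ m.

(⟸) This fails: take m = 42. Both 14 ∣ 42 and 21 ∣ 42, yet 42 is not a multiple of 126 (since 42 = 0·126 + 42), so 126 ∤ 42.

Only the forward implication holds.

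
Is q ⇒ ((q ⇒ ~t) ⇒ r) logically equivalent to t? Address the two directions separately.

Only the reverse direction holds.

(⇒) This fails. Under t = F, r = F, q = F, the left side is true but the right side is false.

(⇐) Assume the antecedent. If t is true, q ⇒ ((q ⇒ ~t) ⇒ r) reduces to true regardless of the other variables. If t is false, the antecedent cannot hold. Either way q ⇒ ((q ⇒ ~t) ⇒ r) holds.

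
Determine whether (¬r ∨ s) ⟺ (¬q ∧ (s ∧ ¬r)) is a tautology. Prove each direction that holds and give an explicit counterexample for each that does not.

[⇒] This fails. Under q = F, s = F, r = F, the left side is true but the right side is false.

[⇐] Assume the antecedent. If q is true, the antecedent cannot hold. If q is false, the antecedent forces (q = F, s = T, r = F), and ¬r ∨ s holds there. Either way ¬r ∨ s holds.

Not equivalent: only (⇐) holds.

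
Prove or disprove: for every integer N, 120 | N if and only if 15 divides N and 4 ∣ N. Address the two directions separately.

The forward direction holds; the converse fails.

[⇒] If 120 ∣ N, write N = 120q. Since 120 = 8·15, N = 15·(8q), so 15 ∣ N; and since 120 = 30·4, N = 4·(30q), so 4 ∣ N.

[⇐] This fails: take N = 60. Both 15 ∣ 60 and 4 ∣ 60, yet 60 is not a multiple of 120 (since 60 = 0·120 + 60), so 120 ∤ 60.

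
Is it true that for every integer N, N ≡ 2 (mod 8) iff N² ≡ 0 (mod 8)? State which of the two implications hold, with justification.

(⇒) This fails: take N = 2. Then 2 ≡ 2 (mod 8), but 2² = 4 ≡ 4 (mod 8), not 0.

(⇐) This fails: take N = 0. Then 0² = 0 ≡ 0 (mod 8), yet 0 ≡ 0 (mod 8), not 2.

Both directions fail.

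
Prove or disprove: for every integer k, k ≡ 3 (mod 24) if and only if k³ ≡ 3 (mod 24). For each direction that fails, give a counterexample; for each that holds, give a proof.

Forward direction. Suppose k ≡ 3 (mod 24). Write k = 24j + 3. Then (24j + 3)³ = 13824j³ + 5184j² + 648j + 27 = 24(576j³ + 216j² + 27j + 1) + 3, so k³ ≡ 3 (mod 24).

Converse. Suppose k³ ≡ 3 (mod 24). The only residue r in {0, …, 23} with r³ ≡ 3 (mod 24) is r = 3, so k ≡ 3 (mod 24).

The biconditional holds.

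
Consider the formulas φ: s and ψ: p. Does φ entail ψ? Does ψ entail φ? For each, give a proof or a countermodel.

(→) This fails. Under s = T, p = F, the left side is true but the right side is false.

(←) This fails. Under s = F, p = T, the left side is false but the right side is true.

Both directions fail.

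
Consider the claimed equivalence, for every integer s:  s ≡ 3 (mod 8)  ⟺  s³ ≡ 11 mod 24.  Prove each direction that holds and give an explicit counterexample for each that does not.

Only the converse holds.

(⟹) This fails: take s = 3. Then 3 ≡ 3 (mod 8), but 3³ = 27 ≡ 3 (mod 24), not 11.

(⟸) Conversely, the residues r modulo 24 with r³ ≡ 11 (mod 24) are exactly {11}, and each is ≡ 3 (mod 8).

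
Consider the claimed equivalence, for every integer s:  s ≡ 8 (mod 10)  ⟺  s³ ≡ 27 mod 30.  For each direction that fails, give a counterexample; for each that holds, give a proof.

Forward direction. This fails: take s = 8. Then 8 ≡ 8 (mod 10), but 8³ = 512 ≡ 2 (mod 30), not 27.

Converse. This fails: take s = 3. Then 3³ = 27 ≡ 27 (mod 30), yet 3 ≡ 3 (mod 10), not 8.

(⇒) fails and (⇐) fails.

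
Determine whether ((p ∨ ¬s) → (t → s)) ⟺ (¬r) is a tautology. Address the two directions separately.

(⇒) fails and (⇐) fails.

Forward direction. This fails. Under t = F, r = T, s = F, p = F, the left side is true but the right side is false.

Converse. This fails. Under t = T, r = F, s = F, p = F, the left side is false but the right side is true.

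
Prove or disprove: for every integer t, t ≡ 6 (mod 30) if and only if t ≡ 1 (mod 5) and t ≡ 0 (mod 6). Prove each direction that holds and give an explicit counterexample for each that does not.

(⇒) Suppose t ≡ 6 (mod 30); write t = 30j + 6. Since 5 ∣ 30, reducing mod 5 gives t ≡ 6 ≡ 1 (mod 5); since 6 ∣ 30, reducing mod 6 gives t ≡ 6 ≡ 0 (mod 6).

(⇐) Conversely, if t ≡ 1 (mod 5) and t ≡ 0 (mod 6), then by the Chinese remainder theorem t ≡ 6 (mod 30). This is exactly t ≡ 6 (mod 30).

The biconditional holds.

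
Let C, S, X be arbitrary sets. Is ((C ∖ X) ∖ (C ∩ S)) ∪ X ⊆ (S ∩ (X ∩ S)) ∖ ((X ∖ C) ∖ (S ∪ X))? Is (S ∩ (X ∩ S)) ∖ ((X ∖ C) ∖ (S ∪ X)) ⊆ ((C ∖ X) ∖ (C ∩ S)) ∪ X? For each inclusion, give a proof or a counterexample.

Only the reverse inclusion holds.

(⟹) This inclusion fails. Take C = {1}, S = ∅, X = ∅; then 1 ∈ ((C ∖ X) ∖ (C ∩ S)) ∪ X but 1 ∉ (S ∩ (X ∩ S)) ∖ ((X ∖ C) ∖ (S ∪ X)).

(⟸) Let x ∈ (S ∩ (X ∩ S)) ∖ ((X ∖ C) ∖ (S ∪ X)). Then either x ∈ S ∩ X and x ∉ C; or x ∈ C ∩ S ∩ X. In each case x ∈ ((C ∖ X) ∖ (C ∩ S)) ∪ X, so (S ∩ (X ∩ S)) ∖ ((X ∖ C) ∖ (S ∪ X)) ⊆ ((C ∖ X) ∖ (C ∩ S)) ∪ X.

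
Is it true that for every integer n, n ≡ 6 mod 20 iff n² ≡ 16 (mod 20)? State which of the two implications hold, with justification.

The forward direction holds; the converse fails.

Forward direction. Suppose n ≡ 6 mod 20. Write n = 20j + 6. Then (20j + 6)² = 400j² + 240j + 36 = 20(20j² + 12j + 1) + 16, so n² ≡ 16 (mod 20).

Converse. This fails: take n = 4. Then 4² = 16 ≡ 16 (mod 20), yet 4 ≡ 4 (mod 20), not 6.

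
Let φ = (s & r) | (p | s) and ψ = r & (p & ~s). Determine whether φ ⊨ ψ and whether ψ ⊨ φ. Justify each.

Only the reverse direction holds.

[⇒] This fails. Under r = F, s = T, p = F, the left side is true but the right side is false.

[⇐] Assume the antecedent. If r is true, the antecedent forces (r = T, s = F, p = T), and (s & r) | (p | s) holds there. If r is false, the antecedent cannot hold. Either way (s & r) | (p | s) holds.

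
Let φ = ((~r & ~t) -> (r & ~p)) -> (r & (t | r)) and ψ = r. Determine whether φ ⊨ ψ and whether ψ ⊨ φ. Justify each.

(→) This fails. Under p = F, r = F, t = F, the left side is true but the right side is false.

(←) Assume the antecedent. If p is true, the antecedent forces (p = T, r = T, t = F) or (p = T, r = T, t = T), and the consequent holds there. If p is false, the antecedent forces (p = F, r = T, t = F) or (p = F, r = T, t = T), and the consequent holds there. Either way the consequent holds.

The forward direction fails; the converse holds.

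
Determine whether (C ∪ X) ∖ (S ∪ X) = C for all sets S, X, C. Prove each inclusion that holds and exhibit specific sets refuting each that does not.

(⊆) Let x ∈ (C ∪ X) ∖ (S ∪ X). Then x ∈ C and x ∉ S, X, from which x ∈ C.

(⊇) This inclusion fails. Take S = {1}, X = ∅, C = {1}; then 1 ∈ C but 1 ∉ (C ∪ X) ∖ (S ∪ X).

(⊆) holds; (⊇) fails.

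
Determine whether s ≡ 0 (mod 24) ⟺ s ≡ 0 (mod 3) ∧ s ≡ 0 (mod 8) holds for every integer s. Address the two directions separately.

Both directions hold; the statement is true.

(⇒) Suppose s ≡ 0 (mod 24); write s = 24j + 0. Since 3 ∣ 24, reducing mod 3 gives s ≡ 0 (mod 3); since 8 ∣ 24, reducing mod 8 gives s ≡ 0 (mod 8).

(⇐) Conversely, if s ≡ 0 (mod 3) and s ≡ 0 (mod 8), then by the Chinese remainder theorem s ≡ 0 (mod 24). This is exactly s ≡ 0 (mod 24).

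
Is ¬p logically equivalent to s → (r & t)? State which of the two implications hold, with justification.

Neither direction holds.

(→) This fails. Under r = F, p = F, t = F, s = T, the left side is true but the right side is false.

(←) This fails. Under r = F, p = T, t = F, s = F, the left side is false but the right side is true.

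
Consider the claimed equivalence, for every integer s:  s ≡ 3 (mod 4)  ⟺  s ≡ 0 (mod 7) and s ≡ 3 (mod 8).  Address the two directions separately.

(⟹) This fails: s = 3 gives 3 ≡ 3 (mod 4) but 3 ≡ 3 (mod 7), so the conjunction on the right does not hold.

(⟸) Conversely, if s ≡ 0 (mod 7) and s ≡ 3 (mod 8), then by the Chinese remainder theorem s ≡ 35 (mod 56). Since 35 ≡ 3 (mod 4) and 4 ∣ 56, we get s ≡ 3 (mod 4).

The forward direction fails; the converse holds.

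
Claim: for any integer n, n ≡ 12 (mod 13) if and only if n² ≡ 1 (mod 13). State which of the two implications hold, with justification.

Not equivalent: only (⇒) holds.

(⟹) Suppose n ≡ 12 (mod 13). Write n = 13j + 12. Then (13j + 12)² = 169j² + 312j + 144 = 13(13j² + 24j + 11) + 1, so n² ≡ 1 (mod 13).

(⟸) This fails: take n = 1. Then 1² = 1 ≡ 1 (mod 13), yet 1 ≡ 1 (mod 13), not 12.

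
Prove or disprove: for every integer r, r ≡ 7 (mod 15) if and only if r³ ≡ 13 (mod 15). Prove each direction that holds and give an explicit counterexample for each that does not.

(⇒) Suppose r ≡ 7 (mod 15). Write r = 15j + 7. Then (15j + 7)³ = 3375j³ + 4725j² + 2205j + 343 = 15(225j³ + 315j² + 147j + 22) + 13, so r³ ≡ 13 (mod 15).

(⇐) Conversely, suppose r³ ≡ 13 (mod 15). The only residue r in {0, …, 14} with r³ ≡ 13 (mod 15) is r = 7, so r ≡ 7 (mod 15).

Both directions hold.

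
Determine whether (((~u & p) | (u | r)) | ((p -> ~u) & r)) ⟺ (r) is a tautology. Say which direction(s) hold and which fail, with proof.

Not equivalent: only (⇐) holds.

Converse. Assume the antecedent. If p is true, the consequent reduces to true regardless of the other variables. If p is false, the antecedent forces (p = F, r = T, u = F) or (p = F, r = T, u = T), and the consequent holds there. Either way the consequent holds.

Forward direction. This fails. Under p = T, r = F, u = F, the left side is true but the right side is false.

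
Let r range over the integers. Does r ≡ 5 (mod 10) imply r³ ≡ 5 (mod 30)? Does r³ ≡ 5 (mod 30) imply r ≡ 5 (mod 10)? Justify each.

(⟹) This fails: take r = 15. Then 15 ≡ 5 (mod 10), but 15³ = 3375 ≡ 15 (mod 30), not 5.

(⟸) Conversely, the residues r modulo 30 with r³ ≡ 5 (mod 30) are exactly {5}, and each is ≡ 5 (mod 10).

Not equivalent: only (⇐) holds.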